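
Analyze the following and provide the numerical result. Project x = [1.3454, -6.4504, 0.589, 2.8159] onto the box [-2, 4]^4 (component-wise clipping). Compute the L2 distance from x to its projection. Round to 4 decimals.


Project each component onto [-2, 4].
clip(1.3454) = 1.3454, clip(-6.4504) = -2.0, clip(0.589) = 0.589, clip(2.8159) = 2.8159
Projection = [1.3454, -2.0, 0.589, 2.8159]
Squared diffs: [0.0, 19.8061, 0.0, 0.0]
Distance = sqrt(19.8061) = 4.4504


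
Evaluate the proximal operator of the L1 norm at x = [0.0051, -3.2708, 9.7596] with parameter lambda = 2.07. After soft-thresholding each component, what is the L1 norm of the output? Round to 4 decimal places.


Soft-thresholding with lambda = 2.07:
prox(0.0051) = sign(0.0051)*max(|0.0051| - 2.07, 0) = 0.0
prox(-3.2708) = sign(-3.2708)*max(|-3.2708| - 2.07, 0) = -1.2008
prox(9.7596) = sign(9.7596)*max(|9.7596| - 2.07, 0) = 7.6896
prox(x) = [0.0, -1.2008, 7.6896]
||prox(x)||_1 = 0.0 + 1.2008 + 7.6896 = 8.8904


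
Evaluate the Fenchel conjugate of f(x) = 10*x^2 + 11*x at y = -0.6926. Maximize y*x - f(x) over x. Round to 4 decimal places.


f*(y) = sup_x {y*x - a*x^2 - b*x} = sup_x {(y-b)*x - a*x^2}
FOC: (y - b) - 2a*x = 0 => x* = (y - b)/(2a)
x* = (-0.6926 - 11)/(2*10) = -0.5846
f*(-0.6926) = (y-b)^2/(4a) = (-0.6926 - 11)^2/(4*10)
= 136.7169/40 = 3.4179


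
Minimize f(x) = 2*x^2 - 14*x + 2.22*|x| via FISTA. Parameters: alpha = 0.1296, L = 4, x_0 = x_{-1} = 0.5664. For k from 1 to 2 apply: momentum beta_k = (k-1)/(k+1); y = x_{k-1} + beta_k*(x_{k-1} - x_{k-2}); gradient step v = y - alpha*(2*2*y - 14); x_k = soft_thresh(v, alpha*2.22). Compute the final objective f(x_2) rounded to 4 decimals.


FISTA on f(x) = 2*x^2 - 14*x + 2.22*|x|
L = 4, alpha = 0.1296
Iteration 1: beta = 0.0, y = 0.5664 + 0.0*(0.5664 - 0.5664) = 0.5664
  grad(y) = -11.7344, v = y - alpha*grad = 2.0872
  prox(v) = soft_thresh(2.0872, 0.2877) = 1.7995
Iteration 2: beta = 0.3333, y = 1.7995 + 0.3333*(1.7995 - 0.5664) = 2.2105
  grad(y) = -5.158, v = y - alpha*grad = 2.879
  prox(v) = soft_thresh(2.879, 0.2877) = 2.5913
f(x_2) = 2*2.5913^2 - 14*2.5913 + 2.22*|2.5913| = -17.0958


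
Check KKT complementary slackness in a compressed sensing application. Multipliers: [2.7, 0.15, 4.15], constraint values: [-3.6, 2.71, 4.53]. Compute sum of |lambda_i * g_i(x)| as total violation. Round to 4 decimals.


KKT complementary slackness check:
lambda_1 * g_1 = 2.7 * -3.6 = -9.72
lambda_2 * g_2 = 0.15 * 2.71 = 0.4065
lambda_3 * g_3 = 4.15 * 4.53 = 18.7995
Total violation = 9.72 + 0.4065 + 18.7995 = 28.926


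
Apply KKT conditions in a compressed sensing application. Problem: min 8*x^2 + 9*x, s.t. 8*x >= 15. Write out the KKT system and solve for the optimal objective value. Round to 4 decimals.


Step 1: Try lambda = 0 (constraint inactive).
x_unc = -9/(2*8) = -0.5625
Check: 8*-0.5625 = -4.5 < 15 -- violated!
Step 2: Constraint must be active: 8*x = 15
x* = 15/8 = 1.875
lambda = (2*8*1.875 + 9)/8 = 4.875
Step 3: Compute optimal value.
f(x*) = 8*1.875^2 + 9*1.875 = 45.0


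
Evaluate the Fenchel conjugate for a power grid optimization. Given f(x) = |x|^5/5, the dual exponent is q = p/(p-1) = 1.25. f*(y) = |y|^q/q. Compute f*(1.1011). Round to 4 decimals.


The conjugate exponent q satisfies 1/p + 1/q = 1.
p = 5, so q = 5/(5 - 1) = 1.25
|y|^q = 1.1011^1.25 = 1.1279
f*(1.1011) = 1.1279 / 1.25 = 0.9023


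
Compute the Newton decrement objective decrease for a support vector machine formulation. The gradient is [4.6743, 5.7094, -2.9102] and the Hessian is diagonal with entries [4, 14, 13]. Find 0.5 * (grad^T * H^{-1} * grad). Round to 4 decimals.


Step 1: H is diagonal, so H^(-1) * g = [1.1686, 0.4078, -0.2239].
Step 2: g^T H^(-1) g = sum_i g_i^2 / H_ii
  = (4.6743)^2/4 + (5.7094)^2/14 + (-2.9102)^2/13
  = 5.4623 + 2.3284 + 0.6515 = 8.4421
Step 3: Objective decrease = 0.5 * g^T H^(-1) g = 4.2211


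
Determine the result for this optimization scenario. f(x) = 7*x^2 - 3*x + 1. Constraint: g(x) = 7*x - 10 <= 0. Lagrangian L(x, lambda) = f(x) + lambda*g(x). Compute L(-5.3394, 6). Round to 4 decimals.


Step 1: Evaluate f(x).
f(-5.3394) = 7*(-5.3394)^2 - 3*(-5.3394) + 1 = 216.5825
Step 2: Evaluate g(x).
g(-5.3394) = 7*-5.3394 - 10 = -47.3758
Step 3: Compute Lagrangian.
L = 216.5825 + 6*-47.3758 = -67.6723


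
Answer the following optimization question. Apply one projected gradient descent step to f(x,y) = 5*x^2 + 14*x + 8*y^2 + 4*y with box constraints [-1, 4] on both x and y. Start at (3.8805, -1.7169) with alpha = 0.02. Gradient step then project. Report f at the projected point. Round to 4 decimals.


Step 1: Compute gradient at (3.8805, -1.7169).
grad_x = 2*5*3.8805 + 14 = 52.805
grad_y = 2*8*-1.7169 + 4 = -23.4704
Step 2: Gradient step.
x_raw = 3.8805 - 0.02*52.805 = 2.8244
y_raw = -1.7169 - 0.02*-23.4704 = -1.2475
Step 3: Project onto [-1, 4].
x_proj = clip(2.8244) = 2.8244
y_proj = clip(-1.2475) = -1.0
Step 4: Evaluate f.
f(2.8244, -1.0) = 83.4278


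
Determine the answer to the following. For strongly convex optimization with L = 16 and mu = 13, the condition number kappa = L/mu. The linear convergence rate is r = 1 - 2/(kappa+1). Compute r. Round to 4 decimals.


Step 1: Compute the condition number.
kappa = L/mu = 16/13 = 1.2308
Step 2: Compute the convergence rate.
r = 1 - 2/(kappa + 1) = 1 - 2*mu/(L + mu) = (L - mu)/(L + mu) = 3/29 = 0.1034


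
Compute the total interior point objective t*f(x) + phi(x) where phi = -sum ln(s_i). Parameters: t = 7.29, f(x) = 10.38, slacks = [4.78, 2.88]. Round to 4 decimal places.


Step 1: Compute log-barrier.
ln values: [1.5644, 1.0578]
phi = -(1.5644 + 1.0578) = -2.6222
Step 2: Compute augmented objective.
t*f(x) = 7.29*10.38 = 75.6702
Total = 75.6702 - 2.6222 = 73.048


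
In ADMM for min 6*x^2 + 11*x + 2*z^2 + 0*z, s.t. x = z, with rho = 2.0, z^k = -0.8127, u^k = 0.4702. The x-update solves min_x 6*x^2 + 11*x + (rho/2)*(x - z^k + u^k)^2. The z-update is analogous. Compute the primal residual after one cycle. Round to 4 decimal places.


ADMM iteration with rho = 2.0, z^k = -0.8127, u^k = 0.4702
Step 1: x-update.
Minimize 6*x^2 + 11*x + (2.0/2)*(x + 0.8127 + 0.4702)^2
FOC: (2*6 + 2.0)*x = -11 + 2.0*(-0.8127 - 0.4702)
x^{k+1} = -0.969
Step 2: z-update.
Minimize 2*z^2 + 0*z + (2.0/2)*(-0.969 - z + 0.4702)^2
FOC: (2*2 + 2.0)*z = 0 + 2.0*(-0.969 + 0.4702)
z^{k+1} = -0.1663
Step 3: u-update.
u^{k+1} = 0.4702 - 0.969 + 0.1663 = -0.3325
Step 4: Primal residual = |-0.969 + 0.1663| = 0.8027


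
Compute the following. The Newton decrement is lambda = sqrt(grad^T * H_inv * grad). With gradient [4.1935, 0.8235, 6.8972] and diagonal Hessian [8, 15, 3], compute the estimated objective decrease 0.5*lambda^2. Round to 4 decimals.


Step 1: H is diagonal, so H^(-1) * g = [0.5242, 0.0549, 2.2991].
Step 2: g^T H^(-1) g = sum_i g_i^2 / H_ii
  = (4.1935)^2/8 + (0.8235)^2/15 + (6.8972)^2/3
  = 2.1982 + 0.0452 + 15.8571 = 18.1005
Step 3: Objective decrease = 0.5 * g^T H^(-1) g = 9.0503


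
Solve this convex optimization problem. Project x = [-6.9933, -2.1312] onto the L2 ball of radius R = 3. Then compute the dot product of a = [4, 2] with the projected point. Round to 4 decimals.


Step 1: Compute ||x|| (intermediates to 6 decimals).
||x|| = sqrt((-6.9933)^2 + (-2.1312)^2) = 7.310832
Step 2: Project.
Since ||x|| > R, scale = R/||x|| = 3/7.310832 = 0.41035, proj(x) = scale * x
proj(x) = [-2.869701, -0.874538]
Step 3: Dot product.
a^T * proj(x) = 4*(-2.869701) + 2*(-0.874538) = -13.2279


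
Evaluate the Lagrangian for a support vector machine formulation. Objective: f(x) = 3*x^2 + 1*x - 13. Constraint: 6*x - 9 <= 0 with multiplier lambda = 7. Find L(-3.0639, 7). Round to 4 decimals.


Step 1: Evaluate f(x).
f(-3.0639) = 3*(-3.0639)^2 + 1*(-3.0639) - 13 = 12.0985
Step 2: Evaluate g(x).
g(-3.0639) = 6*-3.0639 - 9 = -27.3834
Step 3: Compute Lagrangian.
L = 12.0985 + 7*-27.3834 = -179.5853


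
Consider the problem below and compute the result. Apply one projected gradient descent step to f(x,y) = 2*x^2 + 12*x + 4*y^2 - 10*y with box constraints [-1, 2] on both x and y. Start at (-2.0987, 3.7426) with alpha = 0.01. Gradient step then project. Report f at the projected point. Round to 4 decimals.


Step 1: Compute gradient at (-2.0987, 3.7426).
grad_x = 2*2*-2.0987 + 12 = 3.6052
grad_y = 2*4*3.7426 - 10 = 19.9408
Step 2: Gradient step.
x_raw = -2.0987 - 0.01*3.6052 = -2.1348
y_raw = 3.7426 - 0.01*19.9408 = 3.5432
Step 3: Project onto [-1, 2].
x_proj = clip(-2.1348) = -1.0
y_proj = clip(3.5432) = 2.0
Step 4: Evaluate f.
f(-1.0, 2.0) = -14.0


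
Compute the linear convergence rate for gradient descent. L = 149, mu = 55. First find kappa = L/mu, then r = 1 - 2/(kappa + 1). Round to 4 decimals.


Step 1: Compute the condition number.
kappa = L/mu = 149/55 = 2.7091
Step 2: Compute the convergence rate.
r = 1 - 2/(kappa + 1) = 1 - 2*mu/(L + mu) = (L - mu)/(L + mu) = 94/204 = 0.4608


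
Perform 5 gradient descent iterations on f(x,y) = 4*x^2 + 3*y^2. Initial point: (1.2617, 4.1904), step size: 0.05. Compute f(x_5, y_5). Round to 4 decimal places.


Gradient descent on f(x,y) = 4*x^2 + 3*y^2.
Starting point: (1.2617, 4.1904), alpha = 0.05
Step 1: grad_x = 2*4*1.2617 = 10.0936, grad_y = 2*3*4.1904 = 25.1424
  x_1 = 1.2617 - 0.05*10.0936 = 0.757
  y_1 = 4.1904 - 0.05*25.1424 = 2.9333
Step 2: grad_x = 2*4*0.757 = 6.0562, grad_y = 2*3*2.9333 = 17.5997
  x_2 = 0.757 - 0.05*6.0562 = 0.4542
  y_2 = 2.9333 - 0.05*17.5997 = 2.0533
Step 3: grad_x = 2*4*0.4542 = 3.6337, grad_y = 2*3*2.0533 = 12.3198
  x_3 = 0.4542 - 0.05*3.6337 = 0.2725
  y_3 = 2.0533 - 0.05*12.3198 = 1.4373
Step 4: grad_x = 2*4*0.2725 = 2.1802, grad_y = 2*3*1.4373 = 8.6238
  x_4 = 0.2725 - 0.05*2.1802 = 0.1635
  y_4 = 1.4373 - 0.05*8.6238 = 1.0061
Step 5: grad_x = 2*4*0.1635 = 1.3081, grad_y = 2*3*1.0061 = 6.0367
  x_5 = 0.1635 - 0.05*1.3081 = 0.0981
  y_5 = 1.0061 - 0.05*6.0367 = 0.7043
f(0.0981, 0.7043) = 4*0.0981^2 + 3*0.7043^2 = 1.5265


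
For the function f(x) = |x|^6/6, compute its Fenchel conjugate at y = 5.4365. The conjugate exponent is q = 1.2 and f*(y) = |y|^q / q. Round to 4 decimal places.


The conjugate exponent q satisfies 1/p + 1/q = 1.
p = 6, so q = 6/(6 - 1) = 1.2
|y|^q = 5.4365^1.2 = 7.6275
f*(5.4365) = 7.6275 / 1.2 = 6.3563


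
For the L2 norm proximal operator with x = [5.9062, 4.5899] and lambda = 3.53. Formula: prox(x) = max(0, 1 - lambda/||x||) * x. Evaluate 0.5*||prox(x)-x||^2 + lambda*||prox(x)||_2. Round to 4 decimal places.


Step 1: Compute ||x||.
||x|| = 7.48
Step 2: Compute scaling factor.
scale = max(0, 1 - 3.53/7.48) = 0.5281
Step 3: prox(x) = [3.1189, 2.4238]
||prox(x)|| = 3.95
Step 4: Proximal objective.
0.5*||prox-x||^2 = 6.2305
lambda*||prox|| = 13.9435
Total = 20.1739


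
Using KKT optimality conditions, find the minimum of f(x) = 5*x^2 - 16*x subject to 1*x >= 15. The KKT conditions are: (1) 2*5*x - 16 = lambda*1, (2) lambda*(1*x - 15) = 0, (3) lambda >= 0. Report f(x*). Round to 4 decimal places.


Step 1: Try lambda = 0 (constraint inactive).
x_unc = 16/(2*5) = 1.6
Check: 1*1.6 = 1.6 < 15 -- violated!
Step 2: Constraint must be active: 1*x = 15
x* = 15/1 = 15.0
lambda = (2*5*15.0 - 16)/1 = 134.0
Step 3: Compute optimal value.
f(x*) = 5*15.0^2 - 16*15.0 = 885.0


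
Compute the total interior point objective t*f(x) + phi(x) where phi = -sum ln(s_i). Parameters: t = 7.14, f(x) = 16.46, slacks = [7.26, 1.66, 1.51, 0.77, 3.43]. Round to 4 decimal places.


Step 1: Compute log-barrier.
ln values: [1.9824, 0.5068, 0.4121, -0.2614, 1.2326]
phi = -(1.9824 + 0.5068 + 0.4121 - 0.2614 + 1.2326) = -3.8725
Step 2: Compute augmented objective.
t*f(x) = 7.14*16.46 = 117.5244
Total = 117.5244 - 3.8725 = 113.6519


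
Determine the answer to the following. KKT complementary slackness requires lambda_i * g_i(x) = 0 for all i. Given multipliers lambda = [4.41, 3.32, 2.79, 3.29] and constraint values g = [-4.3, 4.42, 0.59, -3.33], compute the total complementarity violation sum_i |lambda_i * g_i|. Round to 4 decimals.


KKT complementary slackness check:
lambda_1 * g_1 = 4.41 * -4.3 = -18.963
lambda_2 * g_2 = 3.32 * 4.42 = 14.6744
lambda_3 * g_3 = 2.79 * 0.59 = 1.6461
lambda_4 * g_4 = 3.29 * -3.33 = -10.9557
Total violation = 18.963 + 14.6744 + 1.6461 + 10.9557 = 46.2392


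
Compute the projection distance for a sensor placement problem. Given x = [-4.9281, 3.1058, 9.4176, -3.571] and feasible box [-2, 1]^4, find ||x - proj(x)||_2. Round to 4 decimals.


Project each component onto [-2, 1].
clip(-4.9281) = -2.0, clip(3.1058) = 1.0, clip(9.4176) = 1.0, clip(-3.571) = -2.0
Projection = [-2.0, 1.0, 1.0, -2.0]
Squared diffs: [8.5738, 4.4344, 70.856, 2.468]
Distance = sqrt(86.3322) = 9.2915


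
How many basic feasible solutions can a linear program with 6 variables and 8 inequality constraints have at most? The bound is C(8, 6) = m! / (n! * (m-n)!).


Each vertex corresponds to some choice of n active constraints out of m, so the number of vertices is at most C(m, n) = m! / (n!(m-n)!).
m = 8, n = 6
Numerator: 8 * 7 * 6 * 5 * 4 * 3
Denominator: 6! = 720
C(8, 6) = 28


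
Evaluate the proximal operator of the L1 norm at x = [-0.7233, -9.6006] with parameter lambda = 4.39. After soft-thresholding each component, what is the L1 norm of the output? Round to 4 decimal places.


Soft-thresholding with lambda = 4.39:
prox(-0.7233) = sign(-0.7233)*max(|-0.7233| - 4.39, 0) = 0.0
prox(-9.6006) = sign(-9.6006)*max(|-9.6006| - 4.39, 0) = -5.2106
prox(x) = [0.0, -5.2106]
||prox(x)||_1 = 0.0 + 5.2106 = 5.2106


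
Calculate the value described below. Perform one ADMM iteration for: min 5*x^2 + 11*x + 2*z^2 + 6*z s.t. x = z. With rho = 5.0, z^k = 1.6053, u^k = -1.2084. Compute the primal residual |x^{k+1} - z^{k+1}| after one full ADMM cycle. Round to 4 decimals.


ADMM iteration with rho = 5.0, z^k = 1.6053, u^k = -1.2084
Step 1: x-update.
Minimize 5*x^2 + 11*x + (5.0/2)*(x - 1.6053 - 1.2084)^2
FOC: (2*5 + 5.0)*x = -11 + 5.0*(1.6053 + 1.2084)
x^{k+1} = 0.2046
Step 2: z-update.
Minimize 2*z^2 + 6*z + (5.0/2)*(0.2046 - z - 1.2084)^2
FOC: (2*2 + 5.0)*z = -6 + 5.0*(0.2046 - 1.2084)
z^{k+1} = -1.2244
Step 3: u-update.
u^{k+1} = -1.2084 + 0.2046 + 1.2244 = 0.2205
Step 4: Primal residual = |0.2046 + 1.2244| = 1.4289


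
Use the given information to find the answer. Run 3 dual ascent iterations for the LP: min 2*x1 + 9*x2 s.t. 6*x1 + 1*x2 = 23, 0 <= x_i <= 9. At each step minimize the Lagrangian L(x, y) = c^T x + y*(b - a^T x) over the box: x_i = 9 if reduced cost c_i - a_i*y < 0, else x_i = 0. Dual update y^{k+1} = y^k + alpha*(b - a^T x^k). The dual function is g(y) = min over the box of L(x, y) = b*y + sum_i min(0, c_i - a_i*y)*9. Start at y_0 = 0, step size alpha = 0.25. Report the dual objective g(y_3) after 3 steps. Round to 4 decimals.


Dual ascent for LP: min 2*x1 + 9*x2, 6*x1 + 1*x2 = 23, 0 <= x_i <= 9
Step 1: y^k = 0.0, reduced costs: (2.0, 9.0)
  x^k = (0.0, 0.0), subgradient = b - a^T x = 23.0
  y^{k+1} = 0.0 + 0.25*23.0 = 5.75
Step 2: y^k = 5.75, reduced costs: (-32.5, 3.25)
  x^k = (9.0, 0.0), subgradient = b - a^T x = -31.0
  y^{k+1} = 5.75 + 0.25*-31.0 = -2.0
Step 3: y^k = -2.0, reduced costs: (14.0, 11.0)
  x^k = (0.0, 0.0), subgradient = b - a^T x = 23.0
  y^{k+1} = -2.0 + 0.25*23.0 = 3.75
Dual objective at y_3 = 3.75: reduced costs (-20.5, 5.25), box minimizer x = (9.0, 0.0)
g(y_3) = b*y + (c1 - a1*y)*x1 + (c2 - a2*y)*x2 = 23*3.75 + (-20.5)*9.0 + 5.25*0.0 = 86.25 - 184.5 + 0.0 = -98.25


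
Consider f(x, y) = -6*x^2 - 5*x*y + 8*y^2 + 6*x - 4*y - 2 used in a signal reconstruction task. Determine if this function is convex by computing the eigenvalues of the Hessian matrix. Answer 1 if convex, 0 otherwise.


The Hessian of f(x,y) = -6*x^2 - 5*x*y + 8*y^2 + 6*x - 4*y - 2 is:
H = [[-12, -5], [-5, 16]]
Trace = -12 + 16 = 4
Determinant = -12*16 - (-5)^2 = -217
Discriminant = (4)^2 - 4*-217 = 884.0
Eigenvalues: lambda_1 = -12.8661, lambda_2 = 16.8661
The function is not convex.

0


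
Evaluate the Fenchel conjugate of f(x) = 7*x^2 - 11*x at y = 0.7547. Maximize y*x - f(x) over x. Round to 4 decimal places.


f*(y) = sup_x {y*x - a*x^2 - b*x} = sup_x {(y-b)*x - a*x^2}
FOC: (y - b) - 2a*x = 0 => x* = (y - b)/(2a)
x* = (0.7547 + 11)/(2*7) = 0.8396
f*(0.7547) = (y-b)^2/(4a) = (0.7547 + 11)^2/(4*7)
= 138.173/28 = 4.9347


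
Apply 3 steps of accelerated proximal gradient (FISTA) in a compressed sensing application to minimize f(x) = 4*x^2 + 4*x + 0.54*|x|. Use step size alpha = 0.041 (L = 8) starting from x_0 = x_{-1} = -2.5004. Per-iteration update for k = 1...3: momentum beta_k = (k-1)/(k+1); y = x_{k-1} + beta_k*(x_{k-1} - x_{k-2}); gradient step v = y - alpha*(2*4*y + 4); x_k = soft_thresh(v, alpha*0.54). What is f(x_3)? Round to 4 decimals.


FISTA on f(x) = 4*x^2 + 4*x + 0.54*|x|
L = 8, alpha = 0.041
Iteration 1: beta = 0.0, y = -2.5004 + 0.0*(-2.5004 + 2.5004) = -2.5004
  grad(y) = -16.0032, v = y - alpha*grad = -1.8443
  prox(v) = soft_thresh(-1.8443, 0.0221) = -1.8221
Iteration 2: beta = 0.3333, y = -1.8221 + 0.3333*(-1.8221 + 2.5004) = -1.596
  grad(y) = -8.7683, v = y - alpha*grad = -1.2365
  prox(v) = soft_thresh(-1.2365, 0.0221) = -1.2144
Iteration 3: beta = 0.5, y = -1.2144 + 0.5*(-1.2144 + 1.8221) = -0.9105
  grad(y) = -3.2843, v = y - alpha*grad = -0.7759
  prox(v) = soft_thresh(-0.7759, 0.0221) = -0.7537
f(x_3) = 4*(-0.7537)^2 + 4*(-0.7537) + 0.54*|-0.7537| = -0.3355


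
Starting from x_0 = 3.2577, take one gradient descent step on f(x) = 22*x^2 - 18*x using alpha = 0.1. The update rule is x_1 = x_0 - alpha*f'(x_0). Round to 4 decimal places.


We compute the gradient at x_0 and apply the update.
f'(x) = 44*x - 18
f'(3.2577) = 44*3.2577 - 18 = 125.3388
x_1 = 3.2577 - 0.1*125.3388 = -9.2762


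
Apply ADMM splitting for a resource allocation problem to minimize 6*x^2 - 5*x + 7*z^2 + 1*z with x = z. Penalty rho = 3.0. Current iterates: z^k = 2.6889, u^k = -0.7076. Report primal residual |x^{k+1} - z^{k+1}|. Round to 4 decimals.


ADMM iteration with rho = 3.0, z^k = 2.6889, u^k = -0.7076
Step 1: x-update.
Minimize 6*x^2 - 5*x + (3.0/2)*(x - 2.6889 - 0.7076)^2
FOC: (2*6 + 3.0)*x = 5 + 3.0*(2.6889 + 0.7076)
x^{k+1} = 1.0126
Step 2: z-update.
Minimize 7*z^2 + 1*z + (3.0/2)*(1.0126 - z - 0.7076)^2
FOC: (2*7 + 3.0)*z = -1 + 3.0*(1.0126 - 0.7076)
z^{k+1} = -0.005
Step 3: u-update.
u^{k+1} = -0.7076 + 1.0126 + 0.005 = 0.31
Step 4: Primal residual = |1.0126 + 0.005| = 1.0176


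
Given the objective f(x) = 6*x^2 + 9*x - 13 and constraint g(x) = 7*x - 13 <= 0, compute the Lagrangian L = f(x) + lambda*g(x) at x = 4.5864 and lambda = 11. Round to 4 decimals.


Step 1: Evaluate f(x).
f(4.5864) = 6*4.5864^2 + 9*4.5864 - 13 = 154.488
Step 2: Evaluate g(x).
g(4.5864) = 7*4.5864 - 13 = 19.1048
Step 3: Compute Lagrangian.
L = 154.488 + 11*19.1048 = 364.6408


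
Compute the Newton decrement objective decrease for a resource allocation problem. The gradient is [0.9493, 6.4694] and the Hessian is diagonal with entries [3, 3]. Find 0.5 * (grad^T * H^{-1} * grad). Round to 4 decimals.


Step 1: H is diagonal, so H^(-1) * g = [0.3164, 2.1565].
Step 2: g^T H^(-1) g = sum_i g_i^2 / H_ii
  = (0.9493)^2/3 + (6.4694)^2/3
  = 0.3004 + 13.951 = 14.2514
Step 3: Objective decrease = 0.5 * g^T H^(-1) g = 7.1257


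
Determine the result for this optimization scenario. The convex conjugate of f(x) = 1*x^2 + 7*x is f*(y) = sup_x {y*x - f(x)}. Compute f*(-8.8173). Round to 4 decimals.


f*(y) = sup_x {y*x - a*x^2 - b*x} = sup_x {(y-b)*x - a*x^2}
FOC: (y - b) - 2a*x = 0 => x* = (y - b)/(2a)
x* = (-8.8173 - 7)/(2*1) = -7.9087
f*(-8.8173) = (y-b)^2/(4a) = (-8.8173 - 7)^2/(4*1)
= 250.187/4 = 62.5467


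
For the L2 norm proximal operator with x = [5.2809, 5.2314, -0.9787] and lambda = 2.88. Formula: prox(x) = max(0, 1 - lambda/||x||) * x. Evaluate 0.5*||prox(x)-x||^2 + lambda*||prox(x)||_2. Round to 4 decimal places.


Step 1: Compute ||x||.
||x|| = 7.4976
Step 2: Compute scaling factor.
scale = max(0, 1 - 2.88/7.4976) = 0.6159
Step 3: prox(x) = [3.2524, 3.2219, -0.6028]
||prox(x)|| = 4.6176
Step 4: Proximal objective.
0.5*||prox-x||^2 = 4.1472
lambda*||prox|| = 13.2987
Total = 17.4458


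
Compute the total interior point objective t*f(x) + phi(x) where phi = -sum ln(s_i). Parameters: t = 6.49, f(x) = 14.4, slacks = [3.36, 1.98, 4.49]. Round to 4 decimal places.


Step 1: Compute log-barrier.
ln values: [1.2119, 0.6831, 1.5019]
phi = -(1.2119 + 0.6831 + 1.5019) = -3.3969
Step 2: Compute augmented objective.
t*f(x) = 6.49*14.4 = 93.456
Total = 93.456 - 3.3969 = 90.0591


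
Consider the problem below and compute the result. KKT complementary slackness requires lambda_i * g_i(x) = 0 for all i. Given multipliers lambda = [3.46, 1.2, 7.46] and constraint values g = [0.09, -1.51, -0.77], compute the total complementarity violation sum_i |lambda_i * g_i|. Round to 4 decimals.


KKT complementary slackness check:
lambda_1 * g_1 = 3.46 * 0.09 = 0.3114
lambda_2 * g_2 = 1.2 * -1.51 = -1.812
lambda_3 * g_3 = 7.46 * -0.77 = -5.7442
Total violation = 0.3114 + 1.812 + 5.7442 = 7.8676


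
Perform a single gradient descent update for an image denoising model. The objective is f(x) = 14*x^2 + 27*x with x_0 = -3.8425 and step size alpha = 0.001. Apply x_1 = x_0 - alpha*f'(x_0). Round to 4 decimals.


We compute the gradient at x_0 and apply the update.
f'(x) = 28*x + 27
f'(-3.8425) = 28*-3.8425 + 27 = -80.59
x_1 = -3.8425 - 0.001*-80.59 = -3.7619


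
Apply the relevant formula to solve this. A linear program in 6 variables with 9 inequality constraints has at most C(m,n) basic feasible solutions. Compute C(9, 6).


Each vertex corresponds to some choice of n active constraints out of m, so the number of vertices is at most C(m, n) = m! / (n!(m-n)!).
m = 9, n = 6
Numerator: 9 * 8 * 7 * 6 * 5 * 4
Denominator: 6! = 720
C(9, 6) = 84


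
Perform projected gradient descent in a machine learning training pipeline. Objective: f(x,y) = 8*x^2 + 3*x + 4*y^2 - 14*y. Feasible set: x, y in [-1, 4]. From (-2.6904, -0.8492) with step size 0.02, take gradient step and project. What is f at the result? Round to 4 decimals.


Step 1: Compute gradient at (-2.6904, -0.8492).
grad_x = 2*8*-2.6904 + 3 = -40.0464
grad_y = 2*4*-0.8492 - 14 = -20.7936
Step 2: Gradient step.
x_raw = -2.6904 - 0.02*-40.0464 = -1.8895
y_raw = -0.8492 - 0.02*-20.7936 = -0.4333
Step 3: Project onto [-1, 4].
x_proj = clip(-1.8895) = -1.0
y_proj = clip(-0.4333) = -0.4333
Step 4: Evaluate f.
f(-1.0, -0.4333) = 11.8177


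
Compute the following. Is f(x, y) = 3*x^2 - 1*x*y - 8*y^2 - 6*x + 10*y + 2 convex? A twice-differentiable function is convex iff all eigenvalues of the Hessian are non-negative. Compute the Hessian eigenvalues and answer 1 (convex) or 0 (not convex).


The Hessian of f(x,y) = 3*x^2 - 1*x*y - 8*y^2 - 6*x + 10*y + 2 is:
H = [[6, -1], [-1, -16]]
Trace = 6 - 16 = -10
Determinant = 6*-16 - (-1)^2 = -97
Discriminant = (-10)^2 - 4*-97 = 488.0
Eigenvalues: lambda_1 = -16.0454, lambda_2 = 6.0454
The function is not convex.

0


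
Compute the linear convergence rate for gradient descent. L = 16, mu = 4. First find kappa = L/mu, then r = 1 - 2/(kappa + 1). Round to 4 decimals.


Step 1: Compute the condition number.
kappa = L/mu = 16/4 = 4.0
Step 2: Compute the convergence rate.
r = 1 - 2/(kappa + 1) = 1 - 2*mu/(L + mu) = (L - mu)/(L + mu) = 12/20 = 0.6


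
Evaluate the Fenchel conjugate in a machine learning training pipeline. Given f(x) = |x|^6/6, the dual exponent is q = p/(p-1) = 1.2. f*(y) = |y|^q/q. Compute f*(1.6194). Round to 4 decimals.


The conjugate exponent q satisfies 1/p + 1/q = 1.
p = 6, so q = 6/(6 - 1) = 1.2
|y|^q = 1.6194^1.2 = 1.7833
f*(1.6194) = 1.7833 / 1.2 = 1.4861


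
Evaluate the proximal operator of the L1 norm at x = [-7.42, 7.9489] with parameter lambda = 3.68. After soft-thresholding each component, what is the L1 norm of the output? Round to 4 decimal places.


Soft-thresholding with lambda = 3.68:
prox(-7.42) = sign(-7.42)*max(|-7.42| - 3.68, 0) = -3.74
prox(7.9489) = sign(7.9489)*max(|7.9489| - 3.68, 0) = 4.2689
prox(x) = [-3.74, 4.2689]
||prox(x)||_1 = 3.74 + 4.2689 = 8.0089


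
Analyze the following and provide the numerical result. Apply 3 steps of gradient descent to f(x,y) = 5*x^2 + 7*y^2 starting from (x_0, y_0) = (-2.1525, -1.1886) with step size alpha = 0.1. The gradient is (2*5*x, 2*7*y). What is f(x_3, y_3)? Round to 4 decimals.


Gradient descent on f(x,y) = 5*x^2 + 7*y^2.
Starting point: (-2.1525, -1.1886), alpha = 0.1
Step 1: grad_x = 2*5*-2.1525 = -21.525, grad_y = 2*7*-1.1886 = -16.6404
  x_1 = -2.1525 - 0.1*-21.525 = 0.0
  y_1 = -1.1886 - 0.1*-16.6404 = 0.4754
Step 2: grad_x = 2*5*0.0 = 0.0, grad_y = 2*7*0.4754 = 6.6562
  x_2 = 0.0 - 0.1*0.0 = 0.0
  y_2 = 0.4754 - 0.1*6.6562 = -0.1902
Step 3: grad_x = 2*5*0.0 = 0.0, grad_y = 2*7*-0.1902 = -2.6625
  x_3 = 0.0 - 0.1*0.0 = 0.0
  y_3 = -0.1902 - 0.1*-2.6625 = 0.0761
f(0.0, 0.0761) = 5*0.0^2 + 7*0.0761^2 = 0.0405


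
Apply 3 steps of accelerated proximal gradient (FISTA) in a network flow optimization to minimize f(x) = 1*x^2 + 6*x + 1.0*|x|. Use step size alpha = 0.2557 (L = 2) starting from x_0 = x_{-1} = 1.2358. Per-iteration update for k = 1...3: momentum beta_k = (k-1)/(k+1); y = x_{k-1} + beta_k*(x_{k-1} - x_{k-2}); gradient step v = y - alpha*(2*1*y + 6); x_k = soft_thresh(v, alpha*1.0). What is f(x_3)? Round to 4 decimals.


FISTA on f(x) = 1*x^2 + 6*x + 1.0*|x|
L = 2, alpha = 0.2557
Iteration 1: beta = 0.0, y = 1.2358 + 0.0*(1.2358 - 1.2358) = 1.2358
  grad(y) = 8.4716, v = y - alpha*grad = -0.9304
  prox(v) = soft_thresh(-0.9304, 0.2557) = -0.6747
Iteration 2: beta = 0.3333, y = -0.6747 + 0.3333*(-0.6747 - 1.2358) = -1.3115
  grad(y) = 3.377, v = y - alpha*grad = -2.175
  prox(v) = soft_thresh(-2.175, 0.2557) = -1.9193
Iteration 3: beta = 0.5, y = -1.9193 + 0.5*(-1.9193 + 0.6747) = -2.5416
  grad(y) = 0.9168, v = y - alpha*grad = -2.776
  prox(v) = soft_thresh(-2.776, 0.2557) = -2.5203
f(x_3) = 1*(-2.5203)^2 + 6*(-2.5203) + 1.0*|-2.5203| = -6.2496


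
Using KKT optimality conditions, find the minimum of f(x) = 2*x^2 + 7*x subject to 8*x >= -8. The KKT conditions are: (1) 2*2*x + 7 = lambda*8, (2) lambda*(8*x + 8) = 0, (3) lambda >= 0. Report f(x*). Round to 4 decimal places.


Step 1: Try lambda = 0 (constraint inactive).
x_unc = -7/(2*2) = -1.75
Check: 8*-1.75 = -14.0 < -8 -- violated!
Step 2: Constraint must be active: 8*x = -8
x* = -8/8 = -1.0
lambda = (2*2*(-1.0) + 7)/8 = 0.375
Step 3: Compute optimal value.
f(x*) = 2*(-1.0)^2 + 7*(-1.0) = -5.0


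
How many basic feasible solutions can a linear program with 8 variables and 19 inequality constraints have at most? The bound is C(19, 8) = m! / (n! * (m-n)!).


Each vertex corresponds to some choice of n active constraints out of m, so the number of vertices is at most C(m, n) = m! / (n!(m-n)!).
m = 19, n = 8
Numerator: 19 * 18 * 17 * 16 * 15 * 14 * 13 * 12
Denominator: 8! = 40320
C(19, 8) = 75582


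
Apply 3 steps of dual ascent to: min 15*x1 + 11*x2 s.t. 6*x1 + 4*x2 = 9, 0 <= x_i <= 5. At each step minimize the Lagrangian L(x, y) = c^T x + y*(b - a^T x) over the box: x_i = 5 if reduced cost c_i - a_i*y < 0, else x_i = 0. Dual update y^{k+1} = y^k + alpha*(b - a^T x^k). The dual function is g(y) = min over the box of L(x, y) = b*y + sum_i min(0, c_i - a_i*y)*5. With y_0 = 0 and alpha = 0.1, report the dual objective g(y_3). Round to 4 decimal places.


Dual ascent for LP: min 15*x1 + 11*x2, 6*x1 + 4*x2 = 9, 0 <= x_i <= 5
Step 1: y^k = 0.0, reduced costs: (15.0, 11.0)
  x^k = (0.0, 0.0), subgradient = b - a^T x = 9.0
  y^{k+1} = 0.0 + 0.1*9.0 = 0.9
Step 2: y^k = 0.9, reduced costs: (9.6, 7.4)
  x^k = (0.0, 0.0), subgradient = b - a^T x = 9.0
  y^{k+1} = 0.9 + 0.1*9.0 = 1.8
Step 3: y^k = 1.8, reduced costs: (4.2, 3.8)
  x^k = (0.0, 0.0), subgradient = b - a^T x = 9.0
  y^{k+1} = 1.8 + 0.1*9.0 = 2.7
Dual objective at y_3 = 2.7: reduced costs (-1.2, 0.2), box minimizer x = (5.0, 0.0)
g(y_3) = b*y + (c1 - a1*y)*x1 + (c2 - a2*y)*x2 = 9*2.7 + (-1.2)*5.0 + 0.2*0.0 = 24.3 - 6.0 + 0.0 = 18.3


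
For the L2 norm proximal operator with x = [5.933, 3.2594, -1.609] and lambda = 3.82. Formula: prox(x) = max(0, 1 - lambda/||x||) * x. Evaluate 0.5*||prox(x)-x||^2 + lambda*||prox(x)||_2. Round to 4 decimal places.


Step 1: Compute ||x||.
||x|| = 6.9579
Step 2: Compute scaling factor.
scale = max(0, 1 - 3.82/6.9579) = 0.451
Step 3: prox(x) = [2.6757, 1.4699, -0.7256]
||prox(x)|| = 3.1379
Step 4: Proximal objective.
0.5*||prox-x||^2 = 7.2962
lambda*||prox|| = 11.9868
Total = 19.2832


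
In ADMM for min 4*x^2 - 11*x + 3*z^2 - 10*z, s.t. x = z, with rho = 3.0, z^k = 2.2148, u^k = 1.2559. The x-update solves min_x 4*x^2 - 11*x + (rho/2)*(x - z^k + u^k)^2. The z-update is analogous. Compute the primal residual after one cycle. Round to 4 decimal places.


ADMM iteration with rho = 3.0, z^k = 2.2148, u^k = 1.2559
Step 1: x-update.
Minimize 4*x^2 - 11*x + (3.0/2)*(x - 2.2148 + 1.2559)^2
FOC: (2*4 + 3.0)*x = 11 + 3.0*(2.2148 - 1.2559)
x^{k+1} = 1.2615
Step 2: z-update.
Minimize 3*z^2 - 10*z + (3.0/2)*(1.2615 - z + 1.2559)^2
FOC: (2*3 + 3.0)*z = 10 + 3.0*(1.2615 + 1.2559)
z^{k+1} = 1.9503
Step 3: u-update.
u^{k+1} = 1.2559 + 1.2615 - 1.9503 = 0.5672
Step 4: Primal residual = |1.2615 - 1.9503| = 0.6887


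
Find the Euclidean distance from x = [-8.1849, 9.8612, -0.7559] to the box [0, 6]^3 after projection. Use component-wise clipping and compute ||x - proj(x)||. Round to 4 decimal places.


Project each component onto [0, 6].
clip(-8.1849) = 0.0, clip(9.8612) = 6.0, clip(-0.7559) = 0.0
Projection = [0.0, 6.0, 0.0]
Squared diffs: [66.9926, 14.9089, 0.5714]
Distance = sqrt(82.4729) = 9.0815


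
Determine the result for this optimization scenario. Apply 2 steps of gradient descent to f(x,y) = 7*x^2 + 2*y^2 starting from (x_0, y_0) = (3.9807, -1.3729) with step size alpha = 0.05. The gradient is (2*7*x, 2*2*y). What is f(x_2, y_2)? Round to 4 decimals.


Gradient descent on f(x,y) = 7*x^2 + 2*y^2.
Starting point: (3.9807, -1.3729), alpha = 0.05
Step 1: grad_x = 2*7*3.9807 = 55.7298, grad_y = 2*2*-1.3729 = -5.4916
  x_1 = 3.9807 - 0.05*55.7298 = 1.1942
  y_1 = -1.3729 - 0.05*-5.4916 = -1.0983
Step 2: grad_x = 2*7*1.1942 = 16.7189, grad_y = 2*2*-1.0983 = -4.3933
  x_2 = 1.1942 - 0.05*16.7189 = 0.3583
  y_2 = -1.0983 - 0.05*-4.3933 = -0.8787
f(0.3583, -0.8787) = 7*0.3583^2 + 2*(-0.8787)^2 = 2.4425


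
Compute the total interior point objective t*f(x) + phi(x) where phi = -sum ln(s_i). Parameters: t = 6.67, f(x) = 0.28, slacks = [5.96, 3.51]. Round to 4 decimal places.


Step 1: Compute log-barrier.
ln values: [1.7851, 1.2556]
phi = -(1.7851 + 1.2556) = -3.0407
Step 2: Compute augmented objective.
t*f(x) = 6.67*0.28 = 1.8676
Total = 1.8676 - 3.0407 = -1.1731


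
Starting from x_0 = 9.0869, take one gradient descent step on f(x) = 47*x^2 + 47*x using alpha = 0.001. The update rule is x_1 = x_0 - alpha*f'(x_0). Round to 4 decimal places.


We compute the gradient at x_0 and apply the update.
f'(x) = 94*x + 47
f'(9.0869) = 94*9.0869 + 47 = 901.1686
x_1 = 9.0869 - 0.001*901.1686 = 8.1857


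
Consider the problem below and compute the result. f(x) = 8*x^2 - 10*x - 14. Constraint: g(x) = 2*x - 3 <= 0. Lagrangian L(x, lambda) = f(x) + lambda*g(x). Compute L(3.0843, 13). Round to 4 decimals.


Step 1: Evaluate f(x).
f(3.0843) = 8*3.0843^2 - 10*3.0843 - 14 = 31.2603
Step 2: Evaluate g(x).
g(3.0843) = 2*3.0843 - 3 = 3.1686
Step 3: Compute Lagrangian.
L = 31.2603 + 13*3.1686 = 72.4521


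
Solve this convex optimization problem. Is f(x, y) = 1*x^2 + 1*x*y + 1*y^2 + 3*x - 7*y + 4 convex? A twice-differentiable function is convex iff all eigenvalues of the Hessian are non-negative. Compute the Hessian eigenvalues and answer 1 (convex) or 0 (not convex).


The Hessian of f(x,y) = 1*x^2 + 1*x*y + 1*y^2 + 3*x - 7*y + 4 is:
H = [[2, 1], [1, 2]]
Trace = 2 + 2 = 4
Determinant = 2*2 - (1)^2 = 3
Discriminant = (4)^2 - 4*3 = 4.0
Eigenvalues: lambda_1 = 1.0, lambda_2 = 3.0
The function is convex.

1


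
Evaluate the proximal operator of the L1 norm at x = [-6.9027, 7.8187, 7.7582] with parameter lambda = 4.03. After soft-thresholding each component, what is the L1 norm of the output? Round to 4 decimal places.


Soft-thresholding with lambda = 4.03:
prox(-6.9027) = sign(-6.9027)*max(|-6.9027| - 4.03, 0) = -2.8727
prox(7.8187) = sign(7.8187)*max(|7.8187| - 4.03, 0) = 3.7887
prox(7.7582) = sign(7.7582)*max(|7.7582| - 4.03, 0) = 3.7282
prox(x) = [-2.8727, 3.7887, 3.7282]
||prox(x)||_1 = 2.8727 + 3.7887 + 3.7282 = 10.3896


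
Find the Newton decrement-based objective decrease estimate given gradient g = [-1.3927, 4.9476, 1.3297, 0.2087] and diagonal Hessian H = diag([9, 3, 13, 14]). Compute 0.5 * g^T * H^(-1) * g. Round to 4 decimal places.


Step 1: H is diagonal, so H^(-1) * g = [-0.1547, 1.6492, 0.1023, 0.0149].
Step 2: g^T H^(-1) g = sum_i g_i^2 / H_ii
  = (-1.3927)^2/9 + (4.9476)^2/3 + (1.3297)^2/13 + (0.2087)^2/14
  = 0.2155 + 8.1596 + 0.136 + 0.0031 = 8.5142
Step 3: Objective decrease = 0.5 * g^T H^(-1) g = 4.2571


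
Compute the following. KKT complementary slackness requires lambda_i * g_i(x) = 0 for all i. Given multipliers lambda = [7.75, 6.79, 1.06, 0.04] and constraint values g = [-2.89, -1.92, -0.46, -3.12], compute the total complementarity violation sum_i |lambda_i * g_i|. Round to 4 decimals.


KKT complementary slackness check:
lambda_1 * g_1 = 7.75 * -2.89 = -22.3975
lambda_2 * g_2 = 6.79 * -1.92 = -13.0368
lambda_3 * g_3 = 1.06 * -0.46 = -0.4876
lambda_4 * g_4 = 0.04 * -3.12 = -0.1248
Total violation = 22.3975 + 13.0368 + 0.4876 + 0.1248 = 36.0467


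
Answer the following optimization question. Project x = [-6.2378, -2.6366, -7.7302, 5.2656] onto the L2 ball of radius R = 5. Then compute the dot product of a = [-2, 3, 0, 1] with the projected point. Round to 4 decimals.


Step 1: Compute ||x|| (intermediates to 6 decimals).
||x|| = sqrt((-6.2378)^2 + (-2.6366)^2 + (-7.7302)^2 + 5.2656^2) = 11.547482
Step 2: Project.
Since ||x|| > R, scale = R/||x|| = 5/11.547482 = 0.432995, proj(x) = scale * x
proj(x) = [-2.700936, -1.141635, -3.347138, 2.279978]
Step 3: Dot product.
a^T * proj(x) = -2*(-2.700936) + 3*(-1.141635) + 0*(-3.347138) + 1*2.279978 = 4.2569


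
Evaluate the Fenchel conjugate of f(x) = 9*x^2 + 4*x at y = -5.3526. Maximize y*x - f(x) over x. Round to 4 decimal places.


f*(y) = sup_x {y*x - a*x^2 - b*x} = sup_x {(y-b)*x - a*x^2}
FOC: (y - b) - 2a*x = 0 => x* = (y - b)/(2a)
x* = (-5.3526 - 4)/(2*9) = -0.5196
f*(-5.3526) = (y-b)^2/(4a) = (-5.3526 - 4)^2/(4*9)
= 87.4711/36 = 2.4298


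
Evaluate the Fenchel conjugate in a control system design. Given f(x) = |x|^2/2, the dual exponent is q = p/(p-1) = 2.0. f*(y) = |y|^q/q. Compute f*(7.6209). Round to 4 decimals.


The conjugate exponent q satisfies 1/p + 1/q = 1.
p = 2, so q = 2/(2 - 1) = 2.0
|y|^q = 7.6209^2.0 = 58.0781
f*(7.6209) = 58.0781 / 2.0 = 29.0391


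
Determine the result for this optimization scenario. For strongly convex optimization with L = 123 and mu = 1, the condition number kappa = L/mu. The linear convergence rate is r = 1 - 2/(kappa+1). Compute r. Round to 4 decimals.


Step 1: Compute the condition number.
kappa = L/mu = 123/1 = 123.0
Step 2: Compute the convergence rate.
r = 1 - 2/(kappa + 1) = 1 - 2*mu/(L + mu) = (L - mu)/(L + mu) = 122/124 = 0.9839


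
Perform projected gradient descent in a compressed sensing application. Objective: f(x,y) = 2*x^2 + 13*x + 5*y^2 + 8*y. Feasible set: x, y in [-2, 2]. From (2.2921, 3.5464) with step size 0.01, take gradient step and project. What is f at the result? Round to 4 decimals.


Step 1: Compute gradient at (2.2921, 3.5464).
grad_x = 2*2*2.2921 + 13 = 22.1684
grad_y = 2*5*3.5464 + 8 = 43.464
Step 2: Gradient step.
x_raw = 2.2921 - 0.01*22.1684 = 2.0704
y_raw = 3.5464 - 0.01*43.464 = 3.1118
Step 3: Project onto [-2, 2].
x_proj = clip(2.0704) = 2.0
y_proj = clip(3.1118) = 2.0
Step 4: Evaluate f.
f(2.0, 2.0) = 70.0


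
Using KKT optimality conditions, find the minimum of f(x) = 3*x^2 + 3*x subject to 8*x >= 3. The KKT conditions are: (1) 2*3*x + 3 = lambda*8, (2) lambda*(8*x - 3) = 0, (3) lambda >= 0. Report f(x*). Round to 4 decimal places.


Step 1: Try lambda = 0 (constraint inactive).
x_unc = -3/(2*3) = -0.5
Check: 8*-0.5 = -4.0 < 3 -- violated!
Step 2: Constraint must be active: 8*x = 3
x* = 3/8 = 0.375
lambda = (2*3*0.375 + 3)/8 = 0.6563
Step 3: Compute optimal value.
f(x*) = 3*0.375^2 + 3*0.375 = 1.5469


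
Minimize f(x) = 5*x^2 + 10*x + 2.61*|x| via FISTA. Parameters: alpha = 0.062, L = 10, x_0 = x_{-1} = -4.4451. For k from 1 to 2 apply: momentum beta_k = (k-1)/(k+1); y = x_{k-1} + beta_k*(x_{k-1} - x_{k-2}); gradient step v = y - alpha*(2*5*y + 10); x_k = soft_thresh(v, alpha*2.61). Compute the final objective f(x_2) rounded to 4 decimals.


FISTA on f(x) = 5*x^2 + 10*x + 2.61*|x|
L = 10, alpha = 0.062
Iteration 1: beta = 0.0, y = -4.4451 + 0.0*(-4.4451 + 4.4451) = -4.4451
  grad(y) = -34.451, v = y - alpha*grad = -2.3091
  prox(v) = soft_thresh(-2.3091, 0.1618) = -2.1473
Iteration 2: beta = 0.3333, y = -2.1473 + 0.3333*(-2.1473 + 4.4451) = -1.3814
  grad(y) = -3.8139, v = y - alpha*grad = -1.1449
  prox(v) = soft_thresh(-1.1449, 0.1618) = -0.9831
f(x_2) = 5*(-0.9831)^2 + 10*(-0.9831) + 2.61*|-0.9831| = -2.4327


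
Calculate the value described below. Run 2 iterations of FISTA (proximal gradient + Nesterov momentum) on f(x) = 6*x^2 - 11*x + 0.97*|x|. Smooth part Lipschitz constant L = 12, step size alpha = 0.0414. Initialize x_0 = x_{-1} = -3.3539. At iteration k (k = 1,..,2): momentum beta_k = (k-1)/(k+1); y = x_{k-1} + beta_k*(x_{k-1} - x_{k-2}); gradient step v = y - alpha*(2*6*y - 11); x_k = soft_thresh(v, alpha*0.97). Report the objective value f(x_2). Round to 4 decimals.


FISTA on f(x) = 6*x^2 - 11*x + 0.97*|x|
L = 12, alpha = 0.0414
Iteration 1: beta = 0.0, y = -3.3539 + 0.0*(-3.3539 + 3.3539) = -3.3539
  grad(y) = -51.2468, v = y - alpha*grad = -1.2323
  prox(v) = soft_thresh(-1.2323, 0.0402) = -1.1921
Iteration 2: beta = 0.3333, y = -1.1921 + 0.3333*(-1.1921 + 3.3539) = -0.4715
  grad(y) = -16.6584, v = y - alpha*grad = 0.2181
  prox(v) = soft_thresh(0.2181, 0.0402) = 0.178
f(x_2) = 6*0.178^2 - 11*0.178 + 0.97*|0.178| = -1.595


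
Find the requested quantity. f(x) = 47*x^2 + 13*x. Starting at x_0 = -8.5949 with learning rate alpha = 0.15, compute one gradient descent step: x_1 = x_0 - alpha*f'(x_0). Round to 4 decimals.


We compute the gradient at x_0 and apply the update.
f'(x) = 94*x + 13
f'(-8.5949) = 94*-8.5949 + 13 = -794.9206
x_1 = -8.5949 - 0.15*-794.9206 = 110.6432


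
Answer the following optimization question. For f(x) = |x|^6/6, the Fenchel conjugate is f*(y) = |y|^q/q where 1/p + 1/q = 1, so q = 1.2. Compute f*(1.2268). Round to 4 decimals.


The conjugate exponent q satisfies 1/p + 1/q = 1.
p = 6, so q = 6/(6 - 1) = 1.2
|y|^q = 1.2268^1.2 = 1.278
f*(1.2268) = 1.278 / 1.2 = 1.065


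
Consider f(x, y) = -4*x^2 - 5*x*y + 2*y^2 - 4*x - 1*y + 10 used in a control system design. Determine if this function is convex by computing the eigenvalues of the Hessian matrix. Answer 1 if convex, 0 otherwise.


The Hessian of f(x,y) = -4*x^2 - 5*x*y + 2*y^2 - 4*x - 1*y + 10 is:
H = [[-8, -5], [-5, 4]]
Trace = -8 + 4 = -4
Determinant = -8*4 - (-5)^2 = -57
Discriminant = (-4)^2 - 4*-57 = 244.0
Eigenvalues: lambda_1 = -9.8102, lambda_2 = 5.8102
The function is not convex.

0


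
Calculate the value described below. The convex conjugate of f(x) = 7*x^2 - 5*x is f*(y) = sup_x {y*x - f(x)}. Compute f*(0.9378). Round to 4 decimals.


f*(y) = sup_x {y*x - a*x^2 - b*x} = sup_x {(y-b)*x - a*x^2}
FOC: (y - b) - 2a*x = 0 => x* = (y - b)/(2a)
x* = (0.9378 + 5)/(2*7) = 0.4241
f*(0.9378) = (y-b)^2/(4a) = (0.9378 + 5)^2/(4*7)
= 35.2575/28 = 1.2592


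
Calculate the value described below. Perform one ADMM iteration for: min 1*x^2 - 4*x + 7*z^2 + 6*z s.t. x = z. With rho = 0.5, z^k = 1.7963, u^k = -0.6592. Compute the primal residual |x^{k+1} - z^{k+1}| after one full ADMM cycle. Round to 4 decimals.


ADMM iteration with rho = 0.5, z^k = 1.7963, u^k = -0.6592
Step 1: x-update.
Minimize 1*x^2 - 4*x + (0.5/2)*(x - 1.7963 - 0.6592)^2
FOC: (2*1 + 0.5)*x = 4 + 0.5*(1.7963 + 0.6592)
x^{k+1} = 2.0911
Step 2: z-update.
Minimize 7*z^2 + 6*z + (0.5/2)*(2.0911 - z - 0.6592)^2
FOC: (2*7 + 0.5)*z = -6 + 0.5*(2.0911 - 0.6592)
z^{k+1} = -0.3644
Step 3: u-update.
u^{k+1} = -0.6592 + 2.0911 + 0.3644 = 1.7963
Step 4: Primal residual = |2.0911 + 0.3644| = 2.4555
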